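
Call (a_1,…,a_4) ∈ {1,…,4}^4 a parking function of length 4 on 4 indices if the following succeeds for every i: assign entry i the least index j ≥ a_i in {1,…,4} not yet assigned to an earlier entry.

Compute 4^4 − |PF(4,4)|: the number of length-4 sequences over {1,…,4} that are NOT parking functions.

|PF(4,4)| = (4−4+1)·(4+1)^(4−1) = 1×125 = 125
Check (1,3,3,3) → sorted (1,3,3,3): b_2=3>2, not a PF.
4^4 − 125 = 256 − 125 = 131

131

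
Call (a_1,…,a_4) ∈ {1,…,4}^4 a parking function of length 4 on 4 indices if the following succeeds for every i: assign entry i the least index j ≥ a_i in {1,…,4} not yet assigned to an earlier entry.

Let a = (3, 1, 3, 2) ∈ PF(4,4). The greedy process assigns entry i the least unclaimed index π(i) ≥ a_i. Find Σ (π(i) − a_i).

Σπ = 4·5/2 = 10 (π permutes [4]); Σa = 3+1+3+2 = 9; disp = 10−9 = 1.

1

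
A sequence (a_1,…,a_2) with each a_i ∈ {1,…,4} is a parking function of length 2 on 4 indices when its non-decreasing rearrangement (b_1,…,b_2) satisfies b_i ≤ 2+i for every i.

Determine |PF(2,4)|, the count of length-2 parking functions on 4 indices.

#PF = (4+1−2)·(4+1)^{2−1} = 3 · 5 = 15
Example (2,2) → sorted (2,2): b_i ≤ 2+i ∀i, a PF.

15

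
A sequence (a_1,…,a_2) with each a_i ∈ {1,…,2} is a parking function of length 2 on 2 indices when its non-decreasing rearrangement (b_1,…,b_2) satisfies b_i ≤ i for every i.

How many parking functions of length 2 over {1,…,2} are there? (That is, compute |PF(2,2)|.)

3

|PF| = (3−2)·3^(2−1) = 1 · 3 = 3 [KW]
One tuple (1,1) → sorted (1,1): b_i ≤ i ∀i, a PF.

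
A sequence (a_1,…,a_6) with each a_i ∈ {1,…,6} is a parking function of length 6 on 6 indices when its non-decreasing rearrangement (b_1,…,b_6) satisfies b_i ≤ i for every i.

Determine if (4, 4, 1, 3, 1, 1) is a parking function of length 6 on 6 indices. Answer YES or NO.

Sorted: b = (1, 1, 1, 3, 4, 4).
  b_1=1 ≤ 1
  b_2=1 ≤ 2
  b_3=1 ≤ 3
  b_4=3 ≤ 4
  b_5=4 ≤ 5
  b_6=4 ≤ 6
All bounds hold ⇒ YES

YES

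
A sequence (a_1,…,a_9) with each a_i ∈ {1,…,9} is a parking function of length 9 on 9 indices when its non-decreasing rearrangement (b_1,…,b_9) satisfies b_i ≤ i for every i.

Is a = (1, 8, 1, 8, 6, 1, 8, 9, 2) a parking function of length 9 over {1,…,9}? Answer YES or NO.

Order a: b = (1, 1, 1, 2, 6, 8, 8, 8, 9).
  b_1=1 ≤ 1
  b_2=1 ≤ 2
  b_3=1 ≤ 3
  b_4=2 ≤ 4
  b_5=6 > 5
  fails at i=5 ⇒ NO

NO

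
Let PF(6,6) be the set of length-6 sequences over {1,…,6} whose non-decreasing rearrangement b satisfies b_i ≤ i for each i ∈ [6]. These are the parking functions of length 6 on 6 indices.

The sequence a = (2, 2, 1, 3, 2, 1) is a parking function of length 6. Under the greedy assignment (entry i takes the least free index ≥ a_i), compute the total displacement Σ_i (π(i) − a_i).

Σπ = 6·7/2 = 21 (π permutes [6]); Σa = 2+2+1+3+2+1 = 11; disp = 21−11 = 10.

10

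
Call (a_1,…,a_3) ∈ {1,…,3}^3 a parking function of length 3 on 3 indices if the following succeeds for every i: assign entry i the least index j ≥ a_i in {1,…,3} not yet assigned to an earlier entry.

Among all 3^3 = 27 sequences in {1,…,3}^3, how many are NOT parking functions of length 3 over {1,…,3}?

Count = (3+1−3)·(3+1)^{3−1} = 1·16 = 16 (Pollak)
Example (3,3,3) → sorted (3,3,3): b_1=3>1, not a PF.
3^3 − 16 = 27 − 16 = 11

11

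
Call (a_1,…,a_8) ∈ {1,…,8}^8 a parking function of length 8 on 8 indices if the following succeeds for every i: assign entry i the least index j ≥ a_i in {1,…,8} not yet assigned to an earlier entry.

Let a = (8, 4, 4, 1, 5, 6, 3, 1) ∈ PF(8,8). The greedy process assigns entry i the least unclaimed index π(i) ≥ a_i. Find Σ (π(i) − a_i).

Σπ(i) = 1+…+8 = 36; Σa = 8+4+4+1+5+6+3+1 = 32; disp = 36−32 = 4.

4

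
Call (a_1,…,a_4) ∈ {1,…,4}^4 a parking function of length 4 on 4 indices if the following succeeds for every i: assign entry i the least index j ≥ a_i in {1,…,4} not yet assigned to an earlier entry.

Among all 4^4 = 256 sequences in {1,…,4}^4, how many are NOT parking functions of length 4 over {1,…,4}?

131

|PF| = (5−4)·5^(4−1) = 1 · 125 = 125 (Konheim–Weiss)
E.g. (3,4,4,4) → sorted (3,4,4,4): b_1=3>1, not a PF.
Total 256; non-PF = 256−125 = 131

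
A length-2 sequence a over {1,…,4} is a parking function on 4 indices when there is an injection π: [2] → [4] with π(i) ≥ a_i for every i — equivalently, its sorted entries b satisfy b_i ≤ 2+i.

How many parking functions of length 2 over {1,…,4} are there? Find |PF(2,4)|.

#PF = (4+1−2)·(4+1)^{2−1} = 3 · 5 = 15 (Pollak)
Check (3,3) → sorted (3,3): b_i ≤ 2+i ∀i, a PF.

15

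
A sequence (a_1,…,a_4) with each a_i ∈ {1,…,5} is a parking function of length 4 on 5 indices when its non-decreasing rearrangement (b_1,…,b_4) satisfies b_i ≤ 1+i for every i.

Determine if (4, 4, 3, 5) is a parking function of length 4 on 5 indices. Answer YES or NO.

Rearranged: b = (3, 4, 4, 5).
  b_1=3 > 2
  fails at i=1 ⇒ NO

NO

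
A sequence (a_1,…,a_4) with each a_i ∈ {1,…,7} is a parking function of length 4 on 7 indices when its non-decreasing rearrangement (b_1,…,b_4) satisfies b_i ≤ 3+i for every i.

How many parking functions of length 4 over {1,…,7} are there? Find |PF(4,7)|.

2048

#PF = (8−4)·8^(4−1) = 4·512 = 2048 (Konheim–Weiss)
E.g. (7,4,4,4) → sorted (4,4,4,7): b_i ≤ 3+i ∀i, a PF.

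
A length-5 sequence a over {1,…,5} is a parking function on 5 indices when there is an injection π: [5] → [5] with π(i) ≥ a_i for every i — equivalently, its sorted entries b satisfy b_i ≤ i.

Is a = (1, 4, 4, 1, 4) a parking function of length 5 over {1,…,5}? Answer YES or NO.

NO

Rearranged: b = (1, 1, 4, 4, 4).
  b_1=1 ≤ 1
  b_2=1 ≤ 2
  b_3=4 > 3
  fails at i=3 ⇒ NO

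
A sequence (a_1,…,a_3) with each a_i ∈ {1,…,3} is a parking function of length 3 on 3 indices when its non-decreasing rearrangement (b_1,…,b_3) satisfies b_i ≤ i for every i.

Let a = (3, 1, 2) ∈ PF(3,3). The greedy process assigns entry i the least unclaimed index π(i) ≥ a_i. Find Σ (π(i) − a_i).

0

Σπ = 6 ({1..3} each once); Σa = 3+1+2 = 6; disp = 6−6 = 0.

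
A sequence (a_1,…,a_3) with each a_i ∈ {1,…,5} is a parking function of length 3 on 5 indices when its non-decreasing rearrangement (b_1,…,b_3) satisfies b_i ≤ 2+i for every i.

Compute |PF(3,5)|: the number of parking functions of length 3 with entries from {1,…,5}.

108

|PF(3,5)| = (5−3+1)·(5+1)^(3−1) = 3×36 = 108
Check (5,2,3) → sorted (2,3,5): b_i ≤ 2+i ∀i, a PF.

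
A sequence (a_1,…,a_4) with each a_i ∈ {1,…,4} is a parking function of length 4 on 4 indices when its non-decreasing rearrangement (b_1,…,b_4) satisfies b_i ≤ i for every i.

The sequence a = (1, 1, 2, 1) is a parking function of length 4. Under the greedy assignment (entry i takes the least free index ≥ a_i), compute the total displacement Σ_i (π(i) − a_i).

5

Σπ = 4·5/2 = 10 (π permutes [4]); Σa = 1+1+2+1 = 5; disp = 10−5 = 5.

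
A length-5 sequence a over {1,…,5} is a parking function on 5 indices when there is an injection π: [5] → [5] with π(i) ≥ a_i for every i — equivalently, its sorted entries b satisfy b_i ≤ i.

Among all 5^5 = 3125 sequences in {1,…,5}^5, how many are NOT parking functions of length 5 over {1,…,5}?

1829

|PF| = (5−5+1)·(5+1)^(5−1) = 1 · 1296 = 1296
Example (4,3,4,4,4) → sorted (3,4,4,4,4): b_1=3>1, not a PF.
So 3125 − 1296 = 1829 fail.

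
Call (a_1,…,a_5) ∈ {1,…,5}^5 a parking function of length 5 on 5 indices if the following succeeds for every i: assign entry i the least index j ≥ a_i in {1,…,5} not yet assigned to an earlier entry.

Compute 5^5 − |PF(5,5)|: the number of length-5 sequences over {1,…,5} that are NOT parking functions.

|PF| = (6−5)·6^(5−1) = 1 · 1296 = 1296 (Konheim–Weiss)
Check (4,5,2,5,5) → sorted (2,4,5,5,5): b_1=2>1, not a PF.
5^5 − 1296 = 3125 − 1296 = 1829

1829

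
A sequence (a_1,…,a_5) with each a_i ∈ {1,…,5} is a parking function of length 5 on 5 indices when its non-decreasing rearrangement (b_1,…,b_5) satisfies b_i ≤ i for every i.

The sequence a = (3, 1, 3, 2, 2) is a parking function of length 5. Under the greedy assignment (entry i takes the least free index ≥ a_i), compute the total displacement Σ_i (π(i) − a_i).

Σπ = 5·6/2 = 15 (π permutes [5]); Σa = 3+1+3+2+2 = 11; disp = 15−11 = 4.

4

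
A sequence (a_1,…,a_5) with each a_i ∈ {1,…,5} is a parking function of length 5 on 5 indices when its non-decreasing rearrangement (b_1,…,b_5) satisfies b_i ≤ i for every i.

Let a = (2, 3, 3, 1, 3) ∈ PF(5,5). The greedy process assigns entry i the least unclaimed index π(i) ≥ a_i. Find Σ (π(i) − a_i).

3

Σπ(i) = 1+…+5 = 15; Σa = 2+3+3+1+3 = 12; disp = 15−12 = 3.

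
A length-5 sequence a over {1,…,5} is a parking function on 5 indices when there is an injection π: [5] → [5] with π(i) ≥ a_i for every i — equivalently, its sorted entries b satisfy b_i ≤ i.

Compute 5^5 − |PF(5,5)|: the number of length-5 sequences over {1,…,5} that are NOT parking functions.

1829

|PF(5,5)| = (5−5+1)·(5+1)^(5−1) = 1×1296 = 1296 (Pollak)
E.g. (5,5,1,4,3) → sorted (1,3,4,5,5): b_2=3>2, not a PF.
Total 3125; non-PF = 3125−1296 = 1829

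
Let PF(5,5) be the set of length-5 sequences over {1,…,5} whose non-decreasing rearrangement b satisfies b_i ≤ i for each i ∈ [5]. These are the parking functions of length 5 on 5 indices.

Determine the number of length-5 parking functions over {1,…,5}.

|PF| = (6−5)·6^(5−1) = 1×1296 = 1296 (Pollak)
Check (1,2,2,3,1) → sorted (1,1,2,2,3): b_i ≤ i ∀i, a PF.

1296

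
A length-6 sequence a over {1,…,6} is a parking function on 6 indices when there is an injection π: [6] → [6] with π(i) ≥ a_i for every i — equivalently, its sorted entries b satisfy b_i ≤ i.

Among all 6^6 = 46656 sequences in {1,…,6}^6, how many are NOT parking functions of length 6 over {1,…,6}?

Count = (7−6)·7^(6−1) = 1·16807 = 16807 (Pollak)
Check (5,2,2,4,5,6) → sorted (2,2,4,5,5,6): b_1=2>1, not a PF.
So 46656 − 16807 = 29849 fail.

29849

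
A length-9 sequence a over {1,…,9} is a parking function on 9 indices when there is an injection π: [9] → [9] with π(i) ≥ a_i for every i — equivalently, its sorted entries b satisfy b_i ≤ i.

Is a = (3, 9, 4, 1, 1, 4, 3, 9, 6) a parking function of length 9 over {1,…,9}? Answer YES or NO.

Sorted: b = (1, 1, 3, 3, 4, 4, 6, 9, 9).
  b_1=1 ≤ 1
  b_2=1 ≤ 2
  b_3=3 ≤ 3
  b_4=3 ≤ 4
  b_5=4 ≤ 5
  b_6=4 ≤ 6
  b_7=6 ≤ 7
  b_8=9 > 8
  fails at i=8 ⇒ NO

NO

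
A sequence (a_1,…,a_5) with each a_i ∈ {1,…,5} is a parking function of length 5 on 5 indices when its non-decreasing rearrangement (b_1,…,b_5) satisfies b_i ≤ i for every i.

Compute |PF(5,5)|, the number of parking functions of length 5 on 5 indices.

1296

|PF(5,5)| = (5+1−5)·(5+1)^{5−1} = 1 · 1296 = 1296 [KW]
E.g. (5,4,3,1,1) → sorted (1,1,3,4,5): b_i ≤ i ∀i, a PF.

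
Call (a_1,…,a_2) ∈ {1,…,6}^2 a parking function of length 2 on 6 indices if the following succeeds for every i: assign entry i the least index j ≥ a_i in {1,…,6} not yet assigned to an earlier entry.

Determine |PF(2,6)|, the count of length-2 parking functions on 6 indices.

35

#PF = (6−2+1)·(6+1)^(2−1) = 5×7 = 35 (Pollak)
One tuple (6,2) → sorted (2,6): b_i ≤ 4+i ∀i, a PF.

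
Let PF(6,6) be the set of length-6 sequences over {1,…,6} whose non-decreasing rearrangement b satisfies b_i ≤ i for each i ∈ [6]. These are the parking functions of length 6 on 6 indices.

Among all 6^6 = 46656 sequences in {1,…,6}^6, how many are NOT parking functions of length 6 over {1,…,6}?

29849

|PF(6,6)| = (7−6)·7^(6−1) = 1·16807 = 16807 [KW]
E.g. (5,2,2,5,5,5) → sorted (2,2,5,5,5,5): b_1=2>1, not a PF.
6^6 − 16807 = 46656 − 16807 = 29849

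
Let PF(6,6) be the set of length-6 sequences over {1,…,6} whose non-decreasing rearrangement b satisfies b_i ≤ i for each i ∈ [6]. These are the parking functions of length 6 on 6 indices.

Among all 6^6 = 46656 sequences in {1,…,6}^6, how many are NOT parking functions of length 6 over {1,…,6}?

29849

#PF = (6+1−6)·(6+1)^{6−1} = 1×16807 = 16807 (Pollak)
Example (4,6,6,4,3,6) → sorted (3,4,4,6,6,6): b_1=3>1, not a PF.
Total 46656; non-PF = 46656−16807 = 29849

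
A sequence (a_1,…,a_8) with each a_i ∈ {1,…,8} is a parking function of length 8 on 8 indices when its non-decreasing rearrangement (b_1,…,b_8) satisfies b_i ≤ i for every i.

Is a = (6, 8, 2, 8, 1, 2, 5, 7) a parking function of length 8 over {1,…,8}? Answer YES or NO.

Sorted: b = (1, 2, 2, 5, 6, 7, 8, 8).
  b_1=1 ≤ 1
  b_2=2 ≤ 2
  b_3=2 ≤ 3
  b_4=5 > 4
  fails at i=4 ⇒ NO

NO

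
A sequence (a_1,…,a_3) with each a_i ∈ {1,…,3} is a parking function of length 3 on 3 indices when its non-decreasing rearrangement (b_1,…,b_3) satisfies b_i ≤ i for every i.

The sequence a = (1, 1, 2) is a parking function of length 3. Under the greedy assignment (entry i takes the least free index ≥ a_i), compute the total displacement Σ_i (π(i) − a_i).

Σπ(i) = 1+…+3 = 6; Σa = 1+1+2 = 4; disp = 6−4 = 2.

2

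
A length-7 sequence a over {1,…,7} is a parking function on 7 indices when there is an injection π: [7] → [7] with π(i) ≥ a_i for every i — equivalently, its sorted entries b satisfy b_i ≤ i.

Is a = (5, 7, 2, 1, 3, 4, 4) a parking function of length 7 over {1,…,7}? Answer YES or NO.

Order a: b = (1, 2, 3, 4, 4, 5, 7).
  b_1=1 ≤ 1
  b_2=2 ≤ 2
  b_3=3 ≤ 3
  b_4=4 ≤ 4
  b_5=4 ≤ 5
  b_6=5 ≤ 6
  b_7=7 ≤ 7
All bounds hold ⇒ YES

YES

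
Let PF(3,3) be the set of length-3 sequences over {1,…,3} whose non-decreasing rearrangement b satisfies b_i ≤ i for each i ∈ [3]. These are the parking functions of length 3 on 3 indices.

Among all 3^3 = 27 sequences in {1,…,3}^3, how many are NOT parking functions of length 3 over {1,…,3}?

#PF = (4−3)·4^(3−1) = 1×16 = 16 (Pollak)
One tuple (3,3,3) → sorted (3,3,3): b_1=3>1, not a PF.
So 27 − 16 = 11 fail.

11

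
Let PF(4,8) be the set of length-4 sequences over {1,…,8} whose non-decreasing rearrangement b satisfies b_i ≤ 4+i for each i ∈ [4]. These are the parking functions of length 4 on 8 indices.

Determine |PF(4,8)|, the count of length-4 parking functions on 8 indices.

Count = (8−4+1)·(8+1)^(4−1) = 5×729 = 3645 (Konheim–Weiss)
E.g. (4,3,5,5) → sorted (3,4,5,5): b_i ≤ 4+i ∀i, a PF.

3645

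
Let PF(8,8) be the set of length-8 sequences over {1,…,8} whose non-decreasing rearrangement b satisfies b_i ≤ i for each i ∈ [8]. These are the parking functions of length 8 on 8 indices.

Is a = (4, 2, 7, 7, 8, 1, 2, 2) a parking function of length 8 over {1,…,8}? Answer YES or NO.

NO

Sorted: b = (1, 2, 2, 2, 4, 7, 7, 8).
  b_1=1 ≤ 1
  b_2=2 ≤ 2
  b_3=2 ≤ 3
  b_4=2 ≤ 4
  b_5=4 ≤ 5
  b_6=7 > 6
  fails at i=6 ⇒ NO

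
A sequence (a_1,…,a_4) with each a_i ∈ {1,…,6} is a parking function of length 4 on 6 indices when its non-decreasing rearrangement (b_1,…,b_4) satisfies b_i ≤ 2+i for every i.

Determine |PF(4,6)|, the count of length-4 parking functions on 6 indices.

Count = (7−4)·7^(4−1) = 3 · 343 = 1029
Example (5,4,2,1) → sorted (1,2,4,5): b_i ≤ 2+i ∀i, a PF.

1029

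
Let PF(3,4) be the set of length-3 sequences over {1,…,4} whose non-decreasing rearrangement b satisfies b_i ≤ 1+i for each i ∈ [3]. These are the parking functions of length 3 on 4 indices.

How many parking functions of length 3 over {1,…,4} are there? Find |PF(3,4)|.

|PF(3,4)| = (5−3)·5^(3−1) = 2×25 = 50 (Konheim–Weiss)
One tuple (2,3,1) → sorted (1,2,3): b_i ≤ 1+i ∀i, a PF.

50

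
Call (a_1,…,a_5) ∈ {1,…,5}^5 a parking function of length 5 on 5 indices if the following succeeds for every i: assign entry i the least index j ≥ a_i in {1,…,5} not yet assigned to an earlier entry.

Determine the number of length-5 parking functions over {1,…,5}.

|PF| = 1·6^4 = 1 · 1296 = 1296 (Konheim–Weiss)
One tuple (5,1,1,1,2) → sorted (1,1,1,2,5): b_i ≤ i ∀i, a PF.

1296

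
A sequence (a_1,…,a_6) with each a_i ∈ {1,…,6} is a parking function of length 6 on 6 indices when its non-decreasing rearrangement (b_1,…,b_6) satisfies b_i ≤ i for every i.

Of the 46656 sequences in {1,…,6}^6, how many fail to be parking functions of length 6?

Count = (7−6)·7^(6−1) = 1·16807 = 16807 (Konheim–Weiss)
Check (1,5,4,6,5,5) → sorted (1,4,5,5,5,6): b_2=4>2, not a PF.
So 46656 − 16807 = 29849 fail.

29849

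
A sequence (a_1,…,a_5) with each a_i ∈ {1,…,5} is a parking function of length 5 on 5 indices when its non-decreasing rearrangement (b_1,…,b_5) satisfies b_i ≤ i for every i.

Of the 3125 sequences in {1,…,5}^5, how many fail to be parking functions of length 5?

1829

|PF(5,5)| = (5+1−5)·(5+1)^{5−1} = 1 · 1296 = 1296 (Konheim–Weiss)
E.g. (3,4,4,3,4) → sorted (3,3,4,4,4): b_1=3>1, not a PF.
5^5 − 1296 = 3125 − 1296 = 1829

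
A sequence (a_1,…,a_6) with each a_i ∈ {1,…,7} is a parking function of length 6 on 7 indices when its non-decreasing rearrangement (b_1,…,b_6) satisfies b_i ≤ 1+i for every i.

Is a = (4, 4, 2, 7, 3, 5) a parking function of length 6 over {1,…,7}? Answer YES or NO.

YES

Rearranged: b = (2, 3, 4, 4, 5, 7).
  b_1=2 ≤ 2
  b_2=3 ≤ 3
  b_3=4 ≤ 4
  b_4=4 ≤ 5
  b_5=5 ≤ 6
  b_6=7 ≤ 7
All bounds hold ⇒ YES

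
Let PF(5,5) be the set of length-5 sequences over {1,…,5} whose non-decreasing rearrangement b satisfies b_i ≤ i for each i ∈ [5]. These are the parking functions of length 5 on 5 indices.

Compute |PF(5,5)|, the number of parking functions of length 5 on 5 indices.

#PF = (5+1−5)·(5+1)^{5−1} = 1·1296 = 1296 (Pollak)
One tuple (1,3,1,4,3) → sorted (1,1,3,3,4): b_i ≤ i ∀i, a PF.

1296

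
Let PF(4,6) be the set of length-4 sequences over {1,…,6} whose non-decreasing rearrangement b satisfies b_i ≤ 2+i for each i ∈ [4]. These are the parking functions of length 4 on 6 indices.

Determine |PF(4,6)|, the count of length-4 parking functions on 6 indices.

|PF(4,6)| = (6−4+1)·(6+1)^(4−1) = 3·343 = 1029 [KW]
Example (2,1,3,1) → sorted (1,1,2,3): b_i ≤ 2+i ∀i, a PF.

1029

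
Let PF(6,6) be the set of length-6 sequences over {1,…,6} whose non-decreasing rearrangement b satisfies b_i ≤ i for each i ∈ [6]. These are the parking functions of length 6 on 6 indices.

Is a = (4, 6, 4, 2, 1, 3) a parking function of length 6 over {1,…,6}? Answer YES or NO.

YES

Order a: b = (1, 2, 3, 4, 4, 6).
  b_1=1 ≤ 1
  b_2=2 ≤ 2
  b_3=3 ≤ 3
  b_4=4 ≤ 4
  b_5=4 ≤ 5
  b_6=6 ≤ 6
All bounds hold ⇒ YES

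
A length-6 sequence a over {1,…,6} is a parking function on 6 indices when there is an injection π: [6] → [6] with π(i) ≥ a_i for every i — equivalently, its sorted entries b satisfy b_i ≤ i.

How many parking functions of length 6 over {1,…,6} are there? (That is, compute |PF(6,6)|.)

#PF = (6−6+1)·(6+1)^(6−1) = 1·16807 = 16807 (Konheim–Weiss)
One tuple (4,1,2,6,1,1) → sorted (1,1,1,2,4,6): b_i ≤ i ∀i, a PF.

16807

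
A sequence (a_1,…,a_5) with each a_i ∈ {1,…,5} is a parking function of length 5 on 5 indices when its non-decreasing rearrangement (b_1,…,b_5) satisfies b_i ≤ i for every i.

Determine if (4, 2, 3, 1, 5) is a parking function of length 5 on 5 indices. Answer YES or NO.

YES

Order a: b = (1, 2, 3, 4, 5).
  b_1=1 ≤ 1
  b_2=2 ≤ 2
  b_3=3 ≤ 3
  b_4=4 ≤ 4
  b_5=5 ≤ 5
All bounds hold ⇒ YES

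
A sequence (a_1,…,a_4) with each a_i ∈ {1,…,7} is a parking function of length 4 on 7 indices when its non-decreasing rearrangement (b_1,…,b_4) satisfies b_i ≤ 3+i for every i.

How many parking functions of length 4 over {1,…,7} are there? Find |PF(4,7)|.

|PF(4,7)| = (8−4)·8^(4−1) = 4·512 = 2048
Example (3,7,1,6) → sorted (1,3,6,7): b_i ≤ 3+i ∀i, a PF.

2048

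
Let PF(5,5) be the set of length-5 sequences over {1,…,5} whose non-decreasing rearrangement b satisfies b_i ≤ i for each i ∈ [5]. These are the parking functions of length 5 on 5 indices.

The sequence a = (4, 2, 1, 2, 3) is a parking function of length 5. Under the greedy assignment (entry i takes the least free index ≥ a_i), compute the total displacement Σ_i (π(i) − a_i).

Σπ(i) = 1+…+5 = 15; Σa = 4+2+1+2+3 = 12; disp = 15−12 = 3.

3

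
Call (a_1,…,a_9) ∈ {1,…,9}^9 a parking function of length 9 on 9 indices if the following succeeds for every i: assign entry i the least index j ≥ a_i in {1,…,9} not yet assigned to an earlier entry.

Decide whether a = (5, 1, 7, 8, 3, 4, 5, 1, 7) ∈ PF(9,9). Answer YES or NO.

YES

Order a: b = (1, 1, 3, 4, 5, 5, 7, 7, 8).
  b_1=1 ≤ 1
  b_2=1 ≤ 2
  b_3=3 ≤ 3
  b_4=4 ≤ 4
  b_5=5 ≤ 5
  b_6=5 ≤ 6
  b_7=7 ≤ 7
  b_8=7 ≤ 8
  b_9=8 ≤ 9
All bounds hold ⇒ YES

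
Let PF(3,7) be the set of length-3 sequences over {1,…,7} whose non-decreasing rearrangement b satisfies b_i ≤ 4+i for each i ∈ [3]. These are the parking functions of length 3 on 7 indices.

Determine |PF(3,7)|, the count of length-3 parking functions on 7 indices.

320

Count = (7−3+1)·(7+1)^(3−1) = 5 · 64 = 320 (Konheim–Weiss)
E.g. (5,4,2) → sorted (2,4,5): b_i ≤ 4+i ∀i, a PF.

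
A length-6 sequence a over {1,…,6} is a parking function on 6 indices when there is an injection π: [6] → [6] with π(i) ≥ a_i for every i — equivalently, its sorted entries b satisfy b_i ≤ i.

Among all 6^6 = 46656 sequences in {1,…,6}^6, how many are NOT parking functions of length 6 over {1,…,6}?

Count = (6+1−6)·(6+1)^{6−1} = 1 · 16807 = 16807 [KW]
Example (6,4,3,2,3,5) → sorted (2,3,3,4,5,6): b_1=2>1, not a PF.
So 46656 − 16807 = 29849 fail.

29849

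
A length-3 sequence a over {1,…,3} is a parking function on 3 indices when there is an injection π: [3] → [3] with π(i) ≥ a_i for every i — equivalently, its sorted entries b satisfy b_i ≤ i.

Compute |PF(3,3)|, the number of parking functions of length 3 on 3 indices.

16

|PF| = 1·4^2 = 1·16 = 16 (Konheim–Weiss)
Example (1,1,1) → sorted (1,1,1): b_i ≤ i ∀i, a PF.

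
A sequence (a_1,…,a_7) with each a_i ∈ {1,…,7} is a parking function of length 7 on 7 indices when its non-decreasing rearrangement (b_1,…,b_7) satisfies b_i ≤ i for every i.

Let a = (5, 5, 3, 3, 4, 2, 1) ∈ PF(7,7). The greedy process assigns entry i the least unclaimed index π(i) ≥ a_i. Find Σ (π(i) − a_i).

Σπ(i) = 1+…+7 = 28; Σa = 5+5+3+3+4+2+1 = 23; disp = 28−23 = 5.

5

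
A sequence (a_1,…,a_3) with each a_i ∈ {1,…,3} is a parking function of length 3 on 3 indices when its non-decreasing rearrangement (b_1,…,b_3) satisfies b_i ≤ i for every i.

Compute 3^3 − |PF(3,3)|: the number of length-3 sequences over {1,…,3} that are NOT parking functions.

|PF(3,3)| = (3−3+1)·(3+1)^(3−1) = 1·16 = 16 (Pollak)
One tuple (3,3,3) → sorted (3,3,3): b_1=3>1, not a PF.
3^3 − 16 = 27 − 16 = 11

11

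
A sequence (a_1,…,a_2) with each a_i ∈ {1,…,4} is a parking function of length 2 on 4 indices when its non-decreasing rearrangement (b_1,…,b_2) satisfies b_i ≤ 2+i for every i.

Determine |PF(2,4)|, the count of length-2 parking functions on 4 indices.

15

|PF(2,4)| = 3·5^1 = 3·5 = 15 [KW]
E.g. (1,2) → sorted (1,2): b_i ≤ 2+i ∀i, a PF.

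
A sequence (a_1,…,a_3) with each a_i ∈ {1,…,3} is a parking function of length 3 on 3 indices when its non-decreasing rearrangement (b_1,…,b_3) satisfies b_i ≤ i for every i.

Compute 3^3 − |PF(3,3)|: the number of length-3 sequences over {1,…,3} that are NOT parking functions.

11

|PF| = (4−3)·4^(3−1) = 1·16 = 16
Check (3,3,2) → sorted (2,3,3): b_1=2>1, not a PF.
Total 27; non-PF = 27−16 = 11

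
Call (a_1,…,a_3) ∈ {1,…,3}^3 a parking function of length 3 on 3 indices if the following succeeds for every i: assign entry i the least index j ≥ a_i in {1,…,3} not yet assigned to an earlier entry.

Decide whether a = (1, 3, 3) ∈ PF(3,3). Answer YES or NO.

Sorted: b = (1, 3, 3).
  b_1=1 ≤ 1
  b_2=3 > 2
  fails at i=2 ⇒ NO

NO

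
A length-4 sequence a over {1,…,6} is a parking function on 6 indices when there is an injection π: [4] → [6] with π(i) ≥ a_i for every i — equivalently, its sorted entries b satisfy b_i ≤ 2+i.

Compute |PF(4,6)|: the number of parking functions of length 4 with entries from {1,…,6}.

|PF(4,6)| = (6+1−4)·(6+1)^{4−1} = 3 · 343 = 1029
Check (3,2,4,4) → sorted (2,3,4,4): b_i ≤ 2+i ∀i, a PF.

1029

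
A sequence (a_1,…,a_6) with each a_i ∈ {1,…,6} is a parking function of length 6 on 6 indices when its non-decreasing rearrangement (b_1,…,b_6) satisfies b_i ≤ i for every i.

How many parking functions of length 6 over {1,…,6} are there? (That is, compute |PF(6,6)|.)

16807

#PF = (7−6)·7^(6−1) = 1·16807 = 16807 (Pollak)
E.g. (3,6,2,5,2,1) → sorted (1,2,2,3,5,6): b_i ≤ i ∀i, a PF.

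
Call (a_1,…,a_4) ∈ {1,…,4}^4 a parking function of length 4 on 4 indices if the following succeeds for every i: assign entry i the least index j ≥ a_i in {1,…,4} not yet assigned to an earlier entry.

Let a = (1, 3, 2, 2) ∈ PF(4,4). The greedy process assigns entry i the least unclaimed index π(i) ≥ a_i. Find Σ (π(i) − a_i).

2

Σπ = 10 ({1..4} each once); Σa = 1+3+2+2 = 8; disp = 10−8 = 2.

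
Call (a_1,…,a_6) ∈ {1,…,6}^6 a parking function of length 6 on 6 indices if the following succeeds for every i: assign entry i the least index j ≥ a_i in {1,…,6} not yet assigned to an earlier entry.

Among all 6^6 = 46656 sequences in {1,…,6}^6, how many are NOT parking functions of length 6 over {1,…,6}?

29849

|PF| = (6−6+1)·(6+1)^(6−1) = 1·16807 = 16807 (Pollak)
E.g. (6,2,2,3,6,1) → sorted (1,2,2,3,6,6): b_5=6>5, not a PF.
6^6 − 16807 = 46656 − 16807 = 29849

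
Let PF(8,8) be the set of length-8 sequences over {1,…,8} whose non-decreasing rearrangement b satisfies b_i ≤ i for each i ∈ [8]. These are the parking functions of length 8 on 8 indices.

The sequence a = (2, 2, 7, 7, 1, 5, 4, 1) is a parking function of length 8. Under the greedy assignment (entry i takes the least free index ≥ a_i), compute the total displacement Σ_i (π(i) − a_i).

7

Σπ(i) = 1+…+8 = 36; Σa = 2+2+7+7+1+5+4+1 = 29; disp = 36−29 = 7.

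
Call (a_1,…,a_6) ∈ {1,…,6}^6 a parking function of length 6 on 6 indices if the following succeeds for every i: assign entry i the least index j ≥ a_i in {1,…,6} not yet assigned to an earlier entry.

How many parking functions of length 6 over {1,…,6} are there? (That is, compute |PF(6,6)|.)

16807

|PF(6,6)| = (6−6+1)·(6+1)^(6−1) = 1 · 16807 = 16807 [KW]
Check (3,1,4,2,6,1) → sorted (1,1,2,3,4,6): b_i ≤ i ∀i, a PF.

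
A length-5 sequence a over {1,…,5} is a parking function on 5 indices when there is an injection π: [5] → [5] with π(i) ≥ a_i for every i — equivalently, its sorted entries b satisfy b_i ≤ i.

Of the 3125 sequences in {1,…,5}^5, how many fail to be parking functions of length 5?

1829

#PF = 1·6^4 = 1×1296 = 1296 (Konheim–Weiss)
One tuple (4,4,2,5,4) → sorted (2,4,4,4,5): b_1=2>1, not a PF.
Total 3125; non-PF = 3125−1296 = 1829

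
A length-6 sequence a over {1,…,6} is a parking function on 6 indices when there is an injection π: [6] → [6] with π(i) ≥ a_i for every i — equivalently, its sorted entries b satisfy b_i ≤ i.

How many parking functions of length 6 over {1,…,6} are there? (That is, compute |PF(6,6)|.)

|PF(6,6)| = (6−6+1)·(6+1)^(6−1) = 1×16807 = 16807 (Konheim–Weiss)
Example (4,2,1,6,1,3) → sorted (1,1,2,3,4,6): b_i ≤ i ∀i, a PF.

16807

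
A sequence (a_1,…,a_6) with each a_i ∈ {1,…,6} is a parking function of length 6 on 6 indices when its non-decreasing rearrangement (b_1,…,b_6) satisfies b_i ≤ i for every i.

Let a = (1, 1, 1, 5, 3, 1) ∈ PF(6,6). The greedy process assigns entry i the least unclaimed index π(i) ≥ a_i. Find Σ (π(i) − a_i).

9

Σπ(i) = 1+…+6 = 21; Σa = 1+1+1+5+3+1 = 12; disp = 21−12 = 9.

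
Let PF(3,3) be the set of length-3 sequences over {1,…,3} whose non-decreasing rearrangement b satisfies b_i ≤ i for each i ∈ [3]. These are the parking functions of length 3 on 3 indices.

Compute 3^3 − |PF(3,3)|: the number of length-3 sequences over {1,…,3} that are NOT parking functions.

11

#PF = (3−3+1)·(3+1)^(3−1) = 1 · 16 = 16
One tuple (3,2,3) → sorted (2,3,3): b_1=2>1, not a PF.
3^3 − 16 = 27 − 16 = 11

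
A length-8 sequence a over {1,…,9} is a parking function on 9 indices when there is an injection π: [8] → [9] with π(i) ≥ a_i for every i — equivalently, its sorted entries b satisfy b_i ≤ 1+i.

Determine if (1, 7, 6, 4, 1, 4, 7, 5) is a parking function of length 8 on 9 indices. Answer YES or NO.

YES

Order a: b = (1, 1, 4, 4, 5, 6, 7, 7).
  b_1=1 ≤ 2
  b_2=1 ≤ 3
  b_3=4 ≤ 4
  b_4=4 ≤ 5
  b_5=5 ≤ 6
  b_6=6 ≤ 7
  b_7=7 ≤ 8
  b_8=7 ≤ 9
All bounds hold ⇒ YES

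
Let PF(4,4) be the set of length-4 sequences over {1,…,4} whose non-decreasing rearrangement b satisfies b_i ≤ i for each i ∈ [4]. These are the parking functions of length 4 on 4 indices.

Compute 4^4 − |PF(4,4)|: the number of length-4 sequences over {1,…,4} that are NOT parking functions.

131

Count = 1·5^3 = 1·125 = 125
Check (4,4,4,4) → sorted (4,4,4,4): b_1=4>1, not a PF.
Total 256; non-PF = 256−125 = 131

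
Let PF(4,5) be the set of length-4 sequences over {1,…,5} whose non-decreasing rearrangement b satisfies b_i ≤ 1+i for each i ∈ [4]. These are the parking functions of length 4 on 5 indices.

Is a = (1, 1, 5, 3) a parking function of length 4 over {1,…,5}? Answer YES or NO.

YES

Sorted: b = (1, 1, 3, 5).
  b_1=1 ≤ 2
  b_2=1 ≤ 3
  b_3=3 ≤ 4
  b_4=5 ≤ 5
All bounds hold ⇒ YES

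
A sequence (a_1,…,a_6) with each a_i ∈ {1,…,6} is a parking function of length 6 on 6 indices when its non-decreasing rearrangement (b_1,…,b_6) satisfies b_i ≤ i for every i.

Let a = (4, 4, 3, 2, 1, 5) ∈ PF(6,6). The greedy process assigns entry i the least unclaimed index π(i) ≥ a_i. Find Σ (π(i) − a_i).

2

Σπ(i) = 1+…+6 = 21; Σa = 4+4+3+2+1+5 = 19; disp = 21−19 = 2.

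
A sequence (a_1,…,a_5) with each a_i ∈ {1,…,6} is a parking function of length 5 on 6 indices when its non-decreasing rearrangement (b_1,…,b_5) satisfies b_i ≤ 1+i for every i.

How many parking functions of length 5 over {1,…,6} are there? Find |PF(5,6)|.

4802

#PF = 2·7^4 = 2 · 2401 = 4802
Check (4,3,1,4,4) → sorted (1,3,4,4,4): b_i ≤ 1+i ∀i, a PF.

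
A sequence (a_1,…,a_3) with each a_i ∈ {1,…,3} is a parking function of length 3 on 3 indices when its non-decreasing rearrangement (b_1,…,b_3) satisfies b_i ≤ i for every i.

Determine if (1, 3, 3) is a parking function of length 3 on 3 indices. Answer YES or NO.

Order a: b = (1, 3, 3).
  b_1=1 ≤ 1
  b_2=3 > 2
  fails at i=2 ⇒ NO

NO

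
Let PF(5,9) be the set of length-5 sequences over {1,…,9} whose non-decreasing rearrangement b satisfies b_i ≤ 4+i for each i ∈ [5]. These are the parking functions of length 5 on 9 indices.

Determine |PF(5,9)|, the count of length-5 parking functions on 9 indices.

|PF(5,9)| = 5·10^4 = 5 · 10000 = 50000 [KW]
Check (1,3,4,1,8) → sorted (1,1,3,4,8): b_i ≤ 4+i ∀i, a PF.

50000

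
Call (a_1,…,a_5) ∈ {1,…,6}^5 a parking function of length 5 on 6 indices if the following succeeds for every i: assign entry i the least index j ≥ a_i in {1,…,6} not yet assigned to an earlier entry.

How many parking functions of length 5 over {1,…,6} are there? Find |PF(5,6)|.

|PF| = (7−5)·7^(5−1) = 2·2401 = 4802
E.g. (3,2,5,2,6) → sorted (2,2,3,5,6): b_i ≤ 1+i ∀i, a PF.

4802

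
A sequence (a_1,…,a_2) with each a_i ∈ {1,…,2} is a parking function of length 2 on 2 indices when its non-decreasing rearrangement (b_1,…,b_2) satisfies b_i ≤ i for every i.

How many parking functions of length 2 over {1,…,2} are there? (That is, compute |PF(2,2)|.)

3

|PF| = (2+1−2)·(2+1)^{2−1} = 1·3 = 3 (Pollak)
One tuple (2,1) → sorted (1,2): b_i ≤ i ∀i, a PF.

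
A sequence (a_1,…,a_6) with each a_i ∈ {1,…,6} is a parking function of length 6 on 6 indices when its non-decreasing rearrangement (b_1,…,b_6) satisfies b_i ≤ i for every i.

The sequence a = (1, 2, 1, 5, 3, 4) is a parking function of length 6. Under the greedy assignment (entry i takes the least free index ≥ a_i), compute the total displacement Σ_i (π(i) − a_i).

Σπ = 21 ({1..6} each once); Σa = 1+2+1+5+3+4 = 16; disp = 21−16 = 5.

5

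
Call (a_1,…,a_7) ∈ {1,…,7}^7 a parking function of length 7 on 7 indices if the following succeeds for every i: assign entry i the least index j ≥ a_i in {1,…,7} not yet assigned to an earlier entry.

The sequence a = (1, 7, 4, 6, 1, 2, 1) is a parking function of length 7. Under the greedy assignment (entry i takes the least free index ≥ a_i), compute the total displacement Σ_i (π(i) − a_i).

6

Σπ = 7·8/2 = 28 (π permutes [7]); Σa = 1+7+4+6+1+2+1 = 22; disp = 28−22 = 6.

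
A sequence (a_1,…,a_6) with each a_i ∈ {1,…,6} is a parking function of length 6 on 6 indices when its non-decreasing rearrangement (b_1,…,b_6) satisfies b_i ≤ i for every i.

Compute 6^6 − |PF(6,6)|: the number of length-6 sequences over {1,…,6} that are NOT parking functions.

Count = 1·7^5 = 1×16807 = 16807 [KW]
E.g. (4,4,4,3,4,5) → sorted (3,4,4,4,4,5): b_1=3>1, not a PF.
So 46656 − 16807 = 29849 fail.

29849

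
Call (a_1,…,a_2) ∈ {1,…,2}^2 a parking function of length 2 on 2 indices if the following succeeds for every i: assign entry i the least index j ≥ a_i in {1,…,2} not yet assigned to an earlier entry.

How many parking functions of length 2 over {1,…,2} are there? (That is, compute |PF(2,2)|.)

Count = (2+1−2)·(2+1)^{2−1} = 1 · 3 = 3
Example (1,1) → sorted (1,1): b_i ≤ i ∀i, a PF.

3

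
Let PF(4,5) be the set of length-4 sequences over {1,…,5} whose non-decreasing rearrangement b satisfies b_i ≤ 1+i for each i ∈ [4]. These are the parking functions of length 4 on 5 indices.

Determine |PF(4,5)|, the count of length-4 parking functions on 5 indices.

432

|PF| = (5+1−4)·(5+1)^{4−1} = 2 · 216 = 432
Example (1,5,3,2) → sorted (1,2,3,5): b_i ≤ 1+i ∀i, a PF.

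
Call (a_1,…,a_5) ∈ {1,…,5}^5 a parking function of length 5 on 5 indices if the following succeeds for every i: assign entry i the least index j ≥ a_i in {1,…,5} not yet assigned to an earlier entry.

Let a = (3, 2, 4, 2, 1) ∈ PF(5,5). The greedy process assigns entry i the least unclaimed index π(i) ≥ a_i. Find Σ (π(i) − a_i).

Σπ(i) = 1+…+5 = 15; Σa = 3+2+4+2+1 = 12; disp = 15−12 = 3.

3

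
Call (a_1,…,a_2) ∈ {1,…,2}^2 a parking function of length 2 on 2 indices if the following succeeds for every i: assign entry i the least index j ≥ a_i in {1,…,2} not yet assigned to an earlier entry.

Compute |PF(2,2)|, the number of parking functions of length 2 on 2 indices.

3

#PF = (3−2)·3^(2−1) = 1·3 = 3
Check (2,1) → sorted (1,2): b_i ≤ i ∀i, a PF.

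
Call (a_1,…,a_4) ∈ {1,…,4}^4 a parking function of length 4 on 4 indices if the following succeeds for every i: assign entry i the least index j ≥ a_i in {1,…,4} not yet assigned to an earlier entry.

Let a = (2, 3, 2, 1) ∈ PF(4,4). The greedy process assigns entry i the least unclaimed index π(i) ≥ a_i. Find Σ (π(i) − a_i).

2

Σπ(i) = 1+…+4 = 10; Σa = 2+3+2+1 = 8; disp = 10−8 = 2.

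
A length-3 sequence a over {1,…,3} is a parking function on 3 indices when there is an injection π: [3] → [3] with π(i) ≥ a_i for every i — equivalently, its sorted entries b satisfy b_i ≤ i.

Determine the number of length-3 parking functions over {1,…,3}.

#PF = (3−3+1)·(3+1)^(3−1) = 1×16 = 16 (Konheim–Weiss)
One tuple (2,2,1) → sorted (1,2,2): b_i ≤ i ∀i, a PF.

16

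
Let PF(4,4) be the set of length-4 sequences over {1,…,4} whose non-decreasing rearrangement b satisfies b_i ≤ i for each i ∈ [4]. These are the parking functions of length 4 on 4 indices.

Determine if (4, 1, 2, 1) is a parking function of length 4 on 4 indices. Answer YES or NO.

Sorted: b = (1, 1, 2, 4).
  b_1=1 ≤ 1
  b_2=1 ≤ 2
  b_3=2 ≤ 3
  b_4=4 ≤ 4
All bounds hold ⇒ YES

YES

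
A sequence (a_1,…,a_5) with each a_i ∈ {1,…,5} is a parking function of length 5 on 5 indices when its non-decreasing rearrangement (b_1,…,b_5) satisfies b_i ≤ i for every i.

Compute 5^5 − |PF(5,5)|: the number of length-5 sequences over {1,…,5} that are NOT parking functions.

1829

|PF| = (6−5)·6^(5−1) = 1·1296 = 1296 (Konheim–Weiss)
Example (5,4,3,4,4) → sorted (3,4,4,4,5): b_1=3>1, not a PF.
5^5 − 1296 = 3125 − 1296 = 1829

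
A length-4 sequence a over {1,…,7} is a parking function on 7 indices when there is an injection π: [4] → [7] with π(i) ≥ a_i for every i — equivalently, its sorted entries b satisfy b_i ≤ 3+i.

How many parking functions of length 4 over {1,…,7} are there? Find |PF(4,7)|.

Count = (8−4)·8^(4−1) = 4×512 = 2048 (Pollak)
Check (3,6,5,2) → sorted (2,3,5,6): b_i ≤ 3+i ∀i, a PF.

2048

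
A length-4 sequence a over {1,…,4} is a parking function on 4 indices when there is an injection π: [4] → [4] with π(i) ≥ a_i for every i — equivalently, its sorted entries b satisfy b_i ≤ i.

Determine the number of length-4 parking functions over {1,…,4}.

|PF| = 1·5^3 = 1 · 125 = 125 (Pollak)
E.g. (1,4,1,3) → sorted (1,1,3,4): b_i ≤ i ∀i, a PF.

125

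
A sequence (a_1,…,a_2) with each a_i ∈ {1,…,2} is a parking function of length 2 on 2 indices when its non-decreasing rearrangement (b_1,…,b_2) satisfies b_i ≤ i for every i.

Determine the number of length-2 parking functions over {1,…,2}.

#PF = (2−2+1)·(2+1)^(2−1) = 1·3 = 3 (Konheim–Weiss)
Example (2,1) → sorted (1,2): b_i ≤ i ∀i, a PF.

3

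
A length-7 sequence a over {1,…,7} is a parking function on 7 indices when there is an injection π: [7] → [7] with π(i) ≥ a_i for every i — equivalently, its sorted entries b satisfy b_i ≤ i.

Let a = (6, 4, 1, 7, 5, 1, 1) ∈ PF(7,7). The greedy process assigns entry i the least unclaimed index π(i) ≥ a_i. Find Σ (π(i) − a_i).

3

Σπ = 7·8/2 = 28 (π permutes [7]); Σa = 6+4+1+7+5+1+1 = 25; disp = 28−25 = 3.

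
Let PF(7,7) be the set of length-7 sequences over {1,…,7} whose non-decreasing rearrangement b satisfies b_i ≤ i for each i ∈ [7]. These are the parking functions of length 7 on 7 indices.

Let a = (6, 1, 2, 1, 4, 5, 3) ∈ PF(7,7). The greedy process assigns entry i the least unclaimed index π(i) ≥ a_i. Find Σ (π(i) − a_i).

6

Σπ(i) = 1+…+7 = 28; Σa = 6+1+2+1+4+5+3 = 22; disp = 28−22 = 6.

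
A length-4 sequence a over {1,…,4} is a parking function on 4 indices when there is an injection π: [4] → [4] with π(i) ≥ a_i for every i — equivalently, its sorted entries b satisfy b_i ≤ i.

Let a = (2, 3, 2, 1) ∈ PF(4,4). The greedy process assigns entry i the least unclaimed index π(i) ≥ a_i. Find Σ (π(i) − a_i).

2

Σπ = 10 ({1..4} each once); Σa = 2+3+2+1 = 8; disp = 10−8 = 2.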